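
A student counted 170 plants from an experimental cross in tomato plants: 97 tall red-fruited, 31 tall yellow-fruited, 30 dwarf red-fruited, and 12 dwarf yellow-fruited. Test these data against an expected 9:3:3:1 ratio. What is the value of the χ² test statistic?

0.332

Expected counts for N = 170 under a 9:3:3:1 ratio (total parts = 16):
  tall red-fruited: 170 × 9/16 = 95.625
  tall yellow-fruited: 170 × 3/16 = 31.875
  dwarf red-fruited: 170 × 3/16 = 31.875
  dwarf yellow-fruited: 170 × 1/16 = 10.625
χ² = Σ (O − E)² / E
  tall red-fruited: (97 − 95.625)² / 95.625 = 0.0198
  tall yellow-fruited: (31 − 31.875)² / 31.875 = 0.0240
  dwarf red-fruited: (30 − 31.875)² / 31.875 = 0.1103
  dwarf yellow-fruited: (12 − 10.625)² / 10.625 = 0.1779
χ² = 0.0198 + 0.0240 + 0.1103 + 0.1779 = 0.332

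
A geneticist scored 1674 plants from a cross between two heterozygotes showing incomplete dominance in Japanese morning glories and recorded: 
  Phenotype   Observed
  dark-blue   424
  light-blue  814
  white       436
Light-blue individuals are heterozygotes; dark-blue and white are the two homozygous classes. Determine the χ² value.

1.436

With incomplete dominance, a heterozygote × heterozygote cross gives a 1:2:1 phenotypic ratio.
Expected counts for N = 1674 under a 1:2:1 ratio (total parts = 4):
  dark-blue: 1674 × 1/4 = 418.5
  light-blue: 1674 × 2/4 = 837
  white: 1674 × 1/4 = 418.5
χ² = Σ (O − E)² / E
  dark-blue: (424 − 418.5)² / 418.5 = 0.0723
  light-blue: (814 − 837)² / 837 = 0.6320
  white: (436 − 418.5)² / 418.5 = 0.7318
χ² = 0.0723 + 0.6320 + 0.7318 = 1.4361 ≈ 1.436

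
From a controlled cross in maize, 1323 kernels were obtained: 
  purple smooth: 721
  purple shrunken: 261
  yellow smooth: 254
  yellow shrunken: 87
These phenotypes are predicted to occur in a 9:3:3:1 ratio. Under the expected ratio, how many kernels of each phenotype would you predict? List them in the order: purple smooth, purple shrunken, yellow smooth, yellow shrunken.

744.1875, 248.0625, 248.0625, 82.6875

Expected counts for N = 1323 under a 9:3:3:1 ratio (total parts = 16):
  purple smooth: 1323 × 9/16 = 744.1875
  purple shrunken: 1323 × 3/16 = 248.0625
  yellow smooth: 1323 × 3/16 = 248.0625
  yellow shrunken: 1323 × 1/16 = 82.6875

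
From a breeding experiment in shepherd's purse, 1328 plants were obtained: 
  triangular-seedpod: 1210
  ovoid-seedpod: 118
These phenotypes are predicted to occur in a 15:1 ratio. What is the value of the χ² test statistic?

15.743

Total ratio parts = 16. Expected numbers out of 1328:
  triangular-seedpod: 1328 × 15/16 = 1245
  ovoid-seedpod: 1328 × 1/16 = 83
χ² = Σ (O − E)² / E
  triangular-seedpod: (1210 − 1245)² / 1245 = 0.9839
  ovoid-seedpod: (118 − 83)² / 83 = 14.7590
χ² = 0.9839 + 14.7590 = 15.7429 ≈ 15.743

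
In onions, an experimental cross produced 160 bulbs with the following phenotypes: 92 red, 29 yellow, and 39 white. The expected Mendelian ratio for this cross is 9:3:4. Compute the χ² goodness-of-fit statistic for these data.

0.103

Expected counts for N = 160 under a 9:3:4 ratio (total parts = 16):
  red: 160 × 9/16 = 90
  yellow: 160 × 3/16 = 30
  white: 160 × 4/16 = 40
χ² = Σ (O − E)² / E
  red: (92 − 90)² / 90 = 0.0444
  yellow: (29 − 30)² / 30 = 0.0333
  white: (39 − 40)² / 40 = 0.0250
χ² = 0.0444 + 0.0333 + 0.0250 = 0.1027 ≈ 0.103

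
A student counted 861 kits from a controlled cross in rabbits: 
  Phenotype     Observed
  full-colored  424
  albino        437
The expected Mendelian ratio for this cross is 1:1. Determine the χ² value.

0.196

Total ratio parts = 2. Expected numbers out of 861:
  full-colored: 861 × 1/2 = 430.5
  albino: 861 × 1/2 = 430.5
χ² = Σ (O − E)² / E
  full-colored: (424 − 430.5)² / 430.5 = 0.0981
  albino: (437 − 430.5)² / 430.5 = 0.0981
χ² = 0.0981 + 0.0981 = 0.1962 ≈ 0.196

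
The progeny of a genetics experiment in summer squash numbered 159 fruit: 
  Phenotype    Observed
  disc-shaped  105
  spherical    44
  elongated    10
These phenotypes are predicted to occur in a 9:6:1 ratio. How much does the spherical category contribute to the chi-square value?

4.095

Expected counts for N = 159 under a 9:6:1 ratio (total parts = 16):
  disc-shaped: 159 × 9/16 = 89.4375
  spherical: 159 × 6/16 = 59.625
  elongated: 159 × 1/16 = 9.9375
Contribution of spherical: (44 − 59.625)² / 59.625 = 4.0946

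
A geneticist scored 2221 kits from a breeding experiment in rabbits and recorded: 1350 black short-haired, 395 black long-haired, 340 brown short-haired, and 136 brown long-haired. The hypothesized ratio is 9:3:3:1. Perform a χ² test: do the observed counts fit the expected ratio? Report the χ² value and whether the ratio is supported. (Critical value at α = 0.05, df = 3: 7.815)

23.306; not consistent

Expected counts for N = 2221 under a 9:3:3:1 ratio (total parts = 16):
  black short-haired: 2221 × 9/16 = 1249.3125
  black long-haired: 2221 × 3/16 = 416.4375
  brown short-haired: 2221 × 3/16 = 416.4375
  brown long-haired: 2221 × 1/16 = 138.8125
χ² = Σ (O − E)² / E
  black short-haired: (1350 − 1249.3125)² / 1249.3125 = 8.1148
  black long-haired: (395 − 416.4375)² / 416.4375 = 1.1036
  brown short-haired: (340 − 416.4375)² / 416.4375 = 14.0302
  brown long-haired: (136 − 138.8125)² / 138.8125 = 0.0570
χ² = 8.1148 + 1.1036 + 14.0302 + 0.0570 = 23.3056 ≈ 23.306
Degrees of freedom = 4 − 1 = 3; critical value at α = 0.05 is 7.815.
Since 23.306 > 7.815, we reject the null hypothesis — the data do not fit the 9:3:3:1 ratio.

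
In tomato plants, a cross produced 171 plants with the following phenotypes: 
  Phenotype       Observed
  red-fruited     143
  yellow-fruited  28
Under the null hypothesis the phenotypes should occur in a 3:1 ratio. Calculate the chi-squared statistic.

The 3:1 ratio has 4 parts, so with N = 171 the expected counts are:
  red-fruited: 171 × 3/4 = 128.25
  yellow-fruited: 171 × 1/4 = 42.75
χ² = Σ (O − E)² / E
  red-fruited: (143 − 128.25)² / 128.25 = 1.6964
  yellow-fruited: (28 − 42.75)² / 42.75 = 5.0892
χ² = 1.6964 + 5.0892 = 6.7856 ≈ 6.786

6.786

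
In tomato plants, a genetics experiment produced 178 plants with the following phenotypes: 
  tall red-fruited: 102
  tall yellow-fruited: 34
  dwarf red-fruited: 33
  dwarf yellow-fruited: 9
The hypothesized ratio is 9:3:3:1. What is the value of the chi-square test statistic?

0.457

The 9:3:3:1 ratio has 16 parts, so with N = 178 the expected counts are:
  tall red-fruited: 178 × 9/16 = 100.125
  tall yellow-fruited: 178 × 3/16 = 33.375
  dwarf red-fruited: 178 × 3/16 = 33.375
  dwarf yellow-fruited: 178 × 1/16 = 11.125
χ² = Σ (O − E)² / E
  tall red-fruited: (102 − 100.125)² / 100.125 = 0.0351
  tall yellow-fruited: (34 − 33.375)² / 33.375 = 0.0117
  dwarf red-fruited: (33 − 33.375)² / 33.375 = 0.0042
  dwarf yellow-fruited: (9 − 11.125)² / 11.125 = 0.4059
χ² = 0.0351 + 0.0117 + 0.0042 + 0.4059 = 0.4569 ≈ 0.457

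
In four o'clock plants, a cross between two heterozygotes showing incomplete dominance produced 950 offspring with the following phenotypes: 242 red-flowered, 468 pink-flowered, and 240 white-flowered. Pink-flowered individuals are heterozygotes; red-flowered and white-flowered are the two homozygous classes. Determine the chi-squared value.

With incomplete dominance, a heterozygote × heterozygote cross gives a 1:2:1 phenotypic ratio.
The 1:2:1 ratio has 4 parts, so with N = 950 the expected counts are:
  red-flowered: 950 × 1/4 = 237.5
  pink-flowered: 950 × 2/4 = 475
  white-flowered: 950 × 1/4 = 237.5
χ² = Σ (O − E)² / E
  red-flowered: (242 − 237.5)² / 237.5 = 0.0853
  pink-flowered: (468 − 475)² / 475 = 0.1032
  white-flowered: (240 − 237.5)² / 237.5 = 0.0263
χ² = 0.0853 + 0.1032 + 0.0263 = 0.2148 ≈ 0.215

0.215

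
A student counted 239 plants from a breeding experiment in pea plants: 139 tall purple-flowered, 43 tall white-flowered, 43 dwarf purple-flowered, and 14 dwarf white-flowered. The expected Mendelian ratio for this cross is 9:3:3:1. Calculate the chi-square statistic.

0.360

Under the 9:3:3:1 hypothesis (Σ ratio = 16, N = 239):
  tall purple-flowered: 239 × 9/16 = 134.4375
  tall white-flowered: 239 × 3/16 = 44.8125
  dwarf purple-flowered: 239 × 3/16 = 44.8125
  dwarf white-flowered: 239 × 1/16 = 14.9375
χ² = Σ (O − E)² / E
  tall purple-flowered: (139 − 134.4375)² / 134.4375 = 0.1548
  tall white-flowered: (43 − 44.8125)² / 44.8125 = 0.0733
  dwarf purple-flowered: (43 − 44.8125)² / 44.8125 = 0.0733
  dwarf white-flowered: (14 − 14.9375)² / 14.9375 = 0.0588
χ² = 0.1548 + 0.0733 + 0.0733 + 0.0588 = 0.3602 ≈ 0.360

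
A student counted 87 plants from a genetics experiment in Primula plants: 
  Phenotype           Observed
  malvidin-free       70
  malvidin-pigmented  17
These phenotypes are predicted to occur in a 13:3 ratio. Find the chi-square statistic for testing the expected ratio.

0.036

The 13:3 ratio has 16 parts, so with N = 87 the expected counts are:
  malvidin-free: 87 × 13/16 = 70.6875
  malvidin-pigmented: 87 × 3/16 = 16.3125
χ² = Σ (O − E)² / E
  malvidin-free: (70 − 70.6875)² / 70.6875 = 0.0067
  malvidin-pigmented: (17 − 16.3125)² / 16.3125 = 0.0290
χ² = 0.0067 + 0.0290 = 0.0357 ≈ 0.036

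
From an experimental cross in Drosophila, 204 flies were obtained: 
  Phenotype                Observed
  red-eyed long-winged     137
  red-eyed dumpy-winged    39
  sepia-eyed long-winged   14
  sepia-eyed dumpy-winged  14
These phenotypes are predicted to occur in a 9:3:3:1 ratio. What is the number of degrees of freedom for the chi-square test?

3

A goodness-of-fit test with 4 phenotype classes has df = 4 − 1 = 3.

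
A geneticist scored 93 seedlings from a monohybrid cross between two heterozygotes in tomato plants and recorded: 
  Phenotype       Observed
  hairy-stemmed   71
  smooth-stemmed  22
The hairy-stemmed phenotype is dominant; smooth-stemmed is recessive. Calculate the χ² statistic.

For a monohybrid cross between heterozygotes with complete dominance, the expected phenotypic ratio is 3:1.
The 3:1 ratio has 4 parts, so with N = 93 the expected counts are:
  hairy-stemmed: 93 × 3/4 = 69.75
  smooth-stemmed: 93 × 1/4 = 23.25
χ² = Σ (O − E)² / E
  hairy-stemmed: (71 − 69.75)² / 69.75 = 0.0224
  smooth-stemmed: (22 − 23.25)² / 23.25 = 0.0672
χ² = 0.0224 + 0.0672 = 0.0896 ≈ 0.090

0.090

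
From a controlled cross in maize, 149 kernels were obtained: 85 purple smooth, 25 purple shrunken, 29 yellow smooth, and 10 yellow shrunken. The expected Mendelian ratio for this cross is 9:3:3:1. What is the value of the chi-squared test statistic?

Total ratio parts = 16. Expected numbers out of 149:
  purple smooth: 149 × 9/16 = 83.8125
  purple shrunken: 149 × 3/16 = 27.9375
  yellow smooth: 149 × 3/16 = 27.9375
  yellow shrunken: 149 × 1/16 = 9.3125
χ² = Σ (O − E)² / E
  purple smooth: (85 − 83.8125)² / 83.8125 = 0.0168
  purple shrunken: (25 − 27.9375)² / 27.9375 = 0.3089
  yellow smooth: (29 − 27.9375)² / 27.9375 = 0.0404
  yellow shrunken: (10 − 9.3125)² / 9.3125 = 0.0508
χ² = 0.0168 + 0.3089 + 0.0404 + 0.0508 = 0.4169 ≈ 0.417

0.417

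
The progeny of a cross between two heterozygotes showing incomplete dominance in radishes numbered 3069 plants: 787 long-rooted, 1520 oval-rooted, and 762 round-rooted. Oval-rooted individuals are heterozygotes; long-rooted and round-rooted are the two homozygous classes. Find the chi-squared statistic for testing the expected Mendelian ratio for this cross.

0.681

With incomplete dominance, a heterozygote × heterozygote cross gives a 1:2:1 phenotypic ratio.
Under the 1:2:1 hypothesis (Σ ratio = 4, N = 3069):
  long-rooted: 3069 × 1/4 = 767.25
  oval-rooted: 3069 × 2/4 = 1534.5
  round-rooted: 3069 × 1/4 = 767.25
χ² = Σ (O − E)² / E
  long-rooted: (787 − 767.25)² / 767.25 = 0.5084
  oval-rooted: (1520 − 1534.5)² / 1534.5 = 0.1370
  round-rooted: (762 − 767.25)² / 767.25 = 0.0359
χ² = 0.5084 + 0.1370 + 0.0359 = 0.6813 ≈ 0.681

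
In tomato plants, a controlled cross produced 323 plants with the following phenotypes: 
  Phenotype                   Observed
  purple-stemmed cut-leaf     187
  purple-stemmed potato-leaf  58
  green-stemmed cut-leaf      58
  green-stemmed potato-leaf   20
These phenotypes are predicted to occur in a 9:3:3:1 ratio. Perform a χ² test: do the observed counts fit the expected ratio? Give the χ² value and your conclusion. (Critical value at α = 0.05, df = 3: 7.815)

0.374; consistent

The 9:3:3:1 ratio has 16 parts, so with N = 323 the expected counts are:
  purple-stemmed cut-leaf: 323 × 9/16 = 181.6875
  purple-stemmed potato-leaf: 323 × 3/16 = 60.5625
  green-stemmed cut-leaf: 323 × 3/16 = 60.5625
  green-stemmed potato-leaf: 323 × 1/16 = 20.1875
χ² = Σ (O − E)² / E
  purple-stemmed cut-leaf: (187 − 181.6875)² / 181.6875 = 0.1553
  purple-stemmed potato-leaf: (58 − 60.5625)² / 60.5625 = 0.1084
  green-stemmed cut-leaf: (58 − 60.5625)² / 60.5625 = 0.1084
  green-stemmed potato-leaf: (20 − 20.1875)² / 20.1875 = 0.0017
χ² = 0.1553 + 0.1084 + 0.1084 + 0.0017 = 0.3738 ≈ 0.374
Degrees of freedom = 4 − 1 = 3; critical value at α = 0.05 is 7.815.
Since 0.374 < 7.815, we fail to reject the null hypothesis — the data are consistent with the 9:3:3:1 ratio.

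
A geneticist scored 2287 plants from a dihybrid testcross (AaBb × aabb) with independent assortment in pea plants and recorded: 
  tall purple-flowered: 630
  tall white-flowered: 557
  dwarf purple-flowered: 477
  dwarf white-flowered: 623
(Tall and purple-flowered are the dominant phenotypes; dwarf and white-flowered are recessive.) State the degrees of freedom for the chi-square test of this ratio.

3

A dihybrid testcross with independent assortment gives a 1:1:1:1 ratio.
A goodness-of-fit test with 4 phenotype classes has df = 4 − 1 = 3.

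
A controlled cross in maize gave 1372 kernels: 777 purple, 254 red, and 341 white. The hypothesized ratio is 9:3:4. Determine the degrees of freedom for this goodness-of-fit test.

A goodness-of-fit test with 3 phenotype classes has df = 3 − 1 = 2.

2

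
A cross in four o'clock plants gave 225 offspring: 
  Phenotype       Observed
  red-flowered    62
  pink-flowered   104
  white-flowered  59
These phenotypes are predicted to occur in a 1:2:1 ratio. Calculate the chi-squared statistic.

The 1:2:1 ratio has 4 parts, so with N = 225 the expected counts are:
  red-flowered: 225 × 1/4 = 56.25
  pink-flowered: 225 × 2/4 = 112.5
  white-flowered: 225 × 1/4 = 56.25
χ² = Σ (O − E)² / E
  red-flowered: (62 − 56.25)² / 56.25 = 0.5878
  pink-flowered: (104 − 112.5)² / 112.5 = 0.6422
  white-flowered: (59 − 56.25)² / 56.25 = 0.1344
χ² = 0.5878 + 0.6422 + 0.1344 = 1.3644 ≈ 1.364

1.364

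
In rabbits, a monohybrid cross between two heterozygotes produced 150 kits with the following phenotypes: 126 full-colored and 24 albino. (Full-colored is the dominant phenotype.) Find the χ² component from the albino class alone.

4.860

For a monohybrid cross between heterozygotes with complete dominance, the expected phenotypic ratio is 3:1.
Expected counts for N = 150 under a 3:1 ratio (total parts = 4):
  full-colored: 150 × 3/4 = 112.5
  albino: 150 × 1/4 = 37.5
Contribution of albino: (24 − 37.5)² / 37.5 = 4.8600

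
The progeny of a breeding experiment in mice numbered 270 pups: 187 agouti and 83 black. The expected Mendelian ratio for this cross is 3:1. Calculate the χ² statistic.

The 3:1 ratio has 4 parts, so with N = 270 the expected counts are:
  agouti: 270 × 3/4 = 202.5
  black: 270 × 1/4 = 67.5
χ² = Σ (O − E)² / E
  agouti: (187 − 202.5)² / 202.5 = 1.1864
  black: (83 − 67.5)² / 67.5 = 3.5593
χ² = 1.1864 + 3.5593 = 4.7457 ≈ 4.746

4.746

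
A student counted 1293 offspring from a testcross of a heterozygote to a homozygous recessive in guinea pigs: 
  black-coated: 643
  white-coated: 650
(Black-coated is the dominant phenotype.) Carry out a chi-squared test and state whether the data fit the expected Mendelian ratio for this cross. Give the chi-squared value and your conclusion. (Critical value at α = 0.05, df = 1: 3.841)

0.038; consistent

A testcross of a heterozygote (Aa × aa) gives a 1:1 phenotypic ratio.
Under the 1:1 hypothesis (Σ ratio = 2, N = 1293):
  black-coated: 1293 × 1/2 = 646.5
  white-coated: 1293 × 1/2 = 646.5
χ² = Σ (O − E)² / E
  black-coated: (643 − 646.5)² / 646.5 = 0.0189
  white-coated: (650 − 646.5)² / 646.5 = 0.0189
χ² = 0.0189 + 0.0189 = 0.0378 ≈ 0.038
Degrees of freedom = 2 − 1 = 1; critical value at α = 0.05 is 3.841.
Since 0.038 < 3.841, we fail to reject the null hypothesis — the data are consistent with the 1:1 ratio.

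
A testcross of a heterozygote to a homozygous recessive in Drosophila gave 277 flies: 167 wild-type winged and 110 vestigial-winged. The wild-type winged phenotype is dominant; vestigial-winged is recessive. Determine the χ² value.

11.729

A testcross of a heterozygote (Aa × aa) gives a 1:1 phenotypic ratio.
Expected counts for N = 277 under a 1:1 ratio (total parts = 2):
  wild-type winged: 277 × 1/2 = 138.5
  vestigial-winged: 277 × 1/2 = 138.5
χ² = Σ (O − E)² / E
  wild-type winged: (167 − 138.5)² / 138.5 = 5.8646
  vestigial-winged: (110 − 138.5)² / 138.5 = 5.8646
χ² = 5.8646 + 5.8646 = 11.7292 ≈ 11.729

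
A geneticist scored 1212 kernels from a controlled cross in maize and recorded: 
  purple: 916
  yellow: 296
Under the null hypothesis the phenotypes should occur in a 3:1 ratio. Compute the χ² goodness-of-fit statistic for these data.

Total ratio parts = 4. Expected numbers out of 1212:
  purple: 1212 × 3/4 = 909
  yellow: 1212 × 1/4 = 303
χ² = Σ (O − E)² / E
  purple: (916 − 909)² / 909 = 0.0539
  yellow: (296 − 303)² / 303 = 0.1617
χ² = 0.0539 + 0.1617 = 0.2156 ≈ 0.216

0.216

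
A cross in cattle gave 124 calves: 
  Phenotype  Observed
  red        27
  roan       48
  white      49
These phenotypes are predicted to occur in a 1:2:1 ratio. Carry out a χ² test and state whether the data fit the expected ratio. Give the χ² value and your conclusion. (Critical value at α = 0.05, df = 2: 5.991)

14.129; not consistent

Total ratio parts = 4. Expected numbers out of 124:
  red: 124 × 1/4 = 31
  roan: 124 × 2/4 = 62
  white: 124 × 1/4 = 31
χ² = Σ (O − E)² / E
  red: (27 − 31)² / 31 = 0.5161
  roan: (48 − 62)² / 62 = 3.1613
  white: (49 − 31)² / 31 = 10.4516
χ² = 0.5161 + 3.1613 + 10.4516 = 14.129
Degrees of freedom = 3 − 1 = 2; critical value at α = 0.05 is 5.991.
Since 14.129 > 5.991, we reject the null hypothesis — the data do not fit the 1:2:1 ratio.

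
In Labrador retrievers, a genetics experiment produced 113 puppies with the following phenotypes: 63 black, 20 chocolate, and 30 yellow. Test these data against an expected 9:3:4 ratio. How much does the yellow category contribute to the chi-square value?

0.108

Total ratio parts = 16. Expected numbers out of 113:
  black: 113 × 9/16 = 63.5625
  chocolate: 113 × 3/16 = 21.1875
  yellow: 113 × 4/16 = 28.25
Contribution of yellow: (30 − 28.25)² / 28.25 = 0.1084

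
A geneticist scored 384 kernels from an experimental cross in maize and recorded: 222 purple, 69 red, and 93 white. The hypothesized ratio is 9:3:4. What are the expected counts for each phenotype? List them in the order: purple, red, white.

The 9:3:4 ratio has 16 parts, so with N = 384 the expected counts are:
  purple: 384 × 9/16 = 216
  red: 384 × 3/16 = 72
  white: 384 × 4/16 = 96

216, 72, 96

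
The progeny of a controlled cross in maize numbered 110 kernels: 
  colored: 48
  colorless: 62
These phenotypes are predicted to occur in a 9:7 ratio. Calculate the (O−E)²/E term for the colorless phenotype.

The 9:7 ratio has 16 parts, so with N = 110 the expected counts are:
  colored: 110 × 9/16 = 61.875
  colorless: 110 × 7/16 = 48.125
Contribution of colorless: (62 − 48.125)² / 48.125 = 4.0003

4.000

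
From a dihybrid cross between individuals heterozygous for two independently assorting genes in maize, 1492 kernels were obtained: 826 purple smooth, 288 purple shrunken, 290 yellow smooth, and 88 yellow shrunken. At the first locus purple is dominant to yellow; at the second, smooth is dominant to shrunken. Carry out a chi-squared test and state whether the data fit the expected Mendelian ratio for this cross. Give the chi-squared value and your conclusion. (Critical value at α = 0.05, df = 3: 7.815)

A dihybrid F₂ with independent assortment and complete dominance at both loci gives a 9:3:3:1 phenotypic ratio.
Expected counts for N = 1492 under a 9:3:3:1 ratio (total parts = 16):
  purple smooth: 1492 × 9/16 = 839.25
  purple shrunken: 1492 × 3/16 = 279.75
  yellow smooth: 1492 × 3/16 = 279.75
  yellow shrunken: 1492 × 1/16 = 93.25
χ² = Σ (O − E)² / E
  purple smooth: (826 − 839.25)² / 839.25 = 0.2092
  purple shrunken: (288 − 279.75)² / 279.75 = 0.2433
  yellow smooth: (290 − 279.75)² / 279.75 = 0.3756
  yellow shrunken: (88 − 93.25)² / 93.25 = 0.2956
χ² = 0.2092 + 0.2433 + 0.3756 + 0.2956 = 1.1237 ≈ 1.124
Degrees of freedom = 4 − 1 = 3; critical value at α = 0.05 is 7.815.
Since 1.124 < 7.815, we fail to reject the null hypothesis — the data are consistent with the 9:3:3:1 ratio.

1.124; consistent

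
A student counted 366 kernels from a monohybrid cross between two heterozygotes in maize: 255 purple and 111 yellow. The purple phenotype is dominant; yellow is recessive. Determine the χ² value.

For a monohybrid cross between heterozygotes with complete dominance, the expected phenotypic ratio is 3:1.
Total ratio parts = 4. Expected numbers out of 366:
  purple: 366 × 3/4 = 274.5
  yellow: 366 × 1/4 = 91.5
χ² = Σ (O − E)² / E
  purple: (255 − 274.5)² / 274.5 = 1.3852
  yellow: (111 − 91.5)² / 91.5 = 4.1557
χ² = 1.3852 + 4.1557 = 5.5409 ≈ 5.541

5.541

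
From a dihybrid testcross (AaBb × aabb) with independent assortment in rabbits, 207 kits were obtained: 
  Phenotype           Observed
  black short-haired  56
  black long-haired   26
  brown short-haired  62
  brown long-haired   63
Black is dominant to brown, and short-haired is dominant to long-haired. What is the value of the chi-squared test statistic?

17.638

A dihybrid testcross with independent assortment gives a 1:1:1:1 ratio.
Total ratio parts = 4. Expected numbers out of 207:
  black short-haired: 207 × 1/4 = 51.75
  black long-haired: 207 × 1/4 = 51.75
  brown short-haired: 207 × 1/4 = 51.75
  brown long-haired: 207 × 1/4 = 51.75
χ² = Σ (O − E)² / E
  black short-haired: (56 − 51.75)² / 51.75 = 0.3490
  black long-haired: (26 − 51.75)² / 51.75 = 12.8128
  brown short-haired: (62 − 51.75)² / 51.75 = 2.0302
  brown long-haired: (63 − 51.75)² / 51.75 = 2.4457
χ² = 0.3490 + 12.8128 + 2.0302 + 2.4457 = 17.6377 ≈ 17.638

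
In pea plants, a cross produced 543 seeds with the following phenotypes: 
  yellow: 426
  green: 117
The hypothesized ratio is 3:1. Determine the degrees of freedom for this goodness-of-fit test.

A goodness-of-fit test with 2 phenotype classes has df = 2 − 1 = 1.

1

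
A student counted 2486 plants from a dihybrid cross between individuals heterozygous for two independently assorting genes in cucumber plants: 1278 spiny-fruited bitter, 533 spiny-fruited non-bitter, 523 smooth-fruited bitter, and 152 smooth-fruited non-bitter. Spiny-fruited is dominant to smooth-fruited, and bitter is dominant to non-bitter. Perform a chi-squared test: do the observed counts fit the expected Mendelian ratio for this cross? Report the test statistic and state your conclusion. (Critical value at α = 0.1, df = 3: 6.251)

26.970; not consistent

A dihybrid F₂ with independent assortment and complete dominance at both loci gives a 9:3:3:1 phenotypic ratio.
The 9:3:3:1 ratio has 16 parts, so with N = 2486 the expected counts are:
  spiny-fruited bitter: 2486 × 9/16 = 1398.375
  spiny-fruited non-bitter: 2486 × 3/16 = 466.125
  smooth-fruited bitter: 2486 × 3/16 = 466.125
  smooth-fruited non-bitter: 2486 × 1/16 = 155.375
χ² = Σ (O − E)² / E
  spiny-fruited bitter: (1278 − 1398.375)² / 1398.375 = 10.3621
  spiny-fruited non-bitter: (533 − 466.125)² / 466.125 = 9.5946
  smooth-fruited bitter: (523 − 466.125)² / 466.125 = 6.9397
  smooth-fruited non-bitter: (152 − 155.375)² / 155.375 = 0.0733
χ² = 10.3621 + 9.5946 + 6.9397 + 0.0733 = 26.9697 ≈ 26.970
Degrees of freedom = 4 − 1 = 3; critical value at α = 0.1 is 6.251.
Since 26.970 > 6.251, we reject the null hypothesis — the data do not fit the 9:3:3:1 ratio.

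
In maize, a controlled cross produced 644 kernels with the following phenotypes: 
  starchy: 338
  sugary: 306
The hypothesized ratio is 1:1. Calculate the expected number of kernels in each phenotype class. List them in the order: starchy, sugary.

322, 322

Expected counts for N = 644 under a 1:1 ratio (total parts = 2):
  starchy: 644 × 1/2 = 322
  sugary: 644 × 1/2 = 322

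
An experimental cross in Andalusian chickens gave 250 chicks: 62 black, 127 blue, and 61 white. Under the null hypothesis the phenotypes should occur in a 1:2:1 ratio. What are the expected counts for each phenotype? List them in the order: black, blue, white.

62.5, 125, 62.5

Expected counts for N = 250 under a 1:2:1 ratio (total parts = 4):
  black: 250 × 1/4 = 62.5
  blue: 250 × 2/4 = 125
  white: 250 × 1/4 = 62.5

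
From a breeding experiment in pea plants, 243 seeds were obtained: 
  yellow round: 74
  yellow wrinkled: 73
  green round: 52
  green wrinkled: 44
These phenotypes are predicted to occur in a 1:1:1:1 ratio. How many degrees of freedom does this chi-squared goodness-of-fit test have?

A goodness-of-fit test with 4 phenotype classes has df = 4 − 1 = 3.

3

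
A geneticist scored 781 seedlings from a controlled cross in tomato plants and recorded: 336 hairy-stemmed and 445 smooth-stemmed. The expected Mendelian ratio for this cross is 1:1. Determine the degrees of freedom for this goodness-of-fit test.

1

A goodness-of-fit test with 2 phenotype classes has df = 2 − 1 = 1.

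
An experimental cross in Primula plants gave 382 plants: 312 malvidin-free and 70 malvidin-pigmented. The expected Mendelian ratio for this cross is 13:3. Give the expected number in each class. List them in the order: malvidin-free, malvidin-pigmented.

310.375, 71.625

Total ratio parts = 16. Expected numbers out of 382:
  malvidin-free: 382 × 13/16 = 310.375
  malvidin-pigmented: 382 × 3/16 = 71.625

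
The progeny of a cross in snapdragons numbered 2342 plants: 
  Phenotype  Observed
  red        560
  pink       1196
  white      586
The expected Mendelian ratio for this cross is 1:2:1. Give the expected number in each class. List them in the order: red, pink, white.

585.5, 1171, 585.5

The 1:2:1 ratio has 4 parts, so with N = 2342 the expected counts are:
  red: 2342 × 1/4 = 585.5
  pink: 2342 × 2/4 = 1171
  white: 2342 × 1/4 = 585.5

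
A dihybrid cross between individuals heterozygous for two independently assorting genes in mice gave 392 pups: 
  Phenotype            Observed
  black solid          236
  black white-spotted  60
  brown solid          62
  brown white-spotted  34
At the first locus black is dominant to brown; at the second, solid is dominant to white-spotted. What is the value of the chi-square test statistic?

9.052

A dihybrid F₂ with independent assortment and complete dominance at both loci gives a 9:3:3:1 phenotypic ratio.
Under the 9:3:3:1 hypothesis (Σ ratio = 16, N = 392):
  black solid: 392 × 9/16 = 220.5
  black white-spotted: 392 × 3/16 = 73.5
  brown solid: 392 × 3/16 = 73.5
  brown white-spotted: 392 × 1/16 = 24.5
χ² = Σ (O − E)² / E
  black solid: (236 − 220.5)² / 220.5 = 1.0896
  black white-spotted: (60 − 73.5)² / 73.5 = 2.4796
  brown solid: (62 − 73.5)² / 73.5 = 1.7993
  brown white-spotted: (34 − 24.5)² / 24.5 = 3.6837
χ² = 1.0896 + 2.4796 + 1.7993 + 3.6837 = 9.0522 ≈ 9.052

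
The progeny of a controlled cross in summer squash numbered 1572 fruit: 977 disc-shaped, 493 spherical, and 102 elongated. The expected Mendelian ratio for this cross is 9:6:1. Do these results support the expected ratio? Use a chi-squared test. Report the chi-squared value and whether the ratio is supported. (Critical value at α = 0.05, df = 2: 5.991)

The 9:6:1 ratio has 16 parts, so with N = 1572 the expected counts are:
  disc-shaped: 1572 × 9/16 = 884.25
  spherical: 1572 × 6/16 = 589.5
  elongated: 1572 × 1/16 = 98.25
χ² = Σ (O − E)² / E
  disc-shaped: (977 − 884.25)² / 884.25 = 9.7287
  spherical: (493 − 589.5)² / 589.5 = 15.7969
  elongated: (102 − 98.25)² / 98.25 = 0.1431
χ² = 9.7287 + 15.7969 + 0.1431 = 25.6687 ≈ 25.669
Degrees of freedom = 3 − 1 = 2; critical value at α = 0.05 is 5.991.
Since 25.669 > 5.991, we reject the null hypothesis — the data do not fit the 9:6:1 ratio.

25.669; not consistent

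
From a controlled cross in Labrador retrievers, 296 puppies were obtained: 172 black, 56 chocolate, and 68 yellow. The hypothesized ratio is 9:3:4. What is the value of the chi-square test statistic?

0.673

Total ratio parts = 16. Expected numbers out of 296:
  black: 296 × 9/16 = 166.5
  chocolate: 296 × 3/16 = 55.5
  yellow: 296 × 4/16 = 74
χ² = Σ (O − E)² / E
  black: (172 − 166.5)² / 166.5 = 0.1817
  chocolate: (56 − 55.5)² / 55.5 = 0.0045
  yellow: (68 − 74)² / 74 = 0.4865
χ² = 0.1817 + 0.0045 + 0.4865 = 0.6727 ≈ 0.673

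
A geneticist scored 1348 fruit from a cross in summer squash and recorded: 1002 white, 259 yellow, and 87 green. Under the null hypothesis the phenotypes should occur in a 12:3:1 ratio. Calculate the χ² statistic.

The 12:3:1 ratio has 16 parts, so with N = 1348 the expected counts are:
  white: 1348 × 12/16 = 1011
  yellow: 1348 × 3/16 = 252.75
  green: 1348 × 1/16 = 84.25
χ² = Σ (O − E)² / E
  white: (1002 − 1011)² / 1011 = 0.0801
  yellow: (259 − 252.75)² / 252.75 = 0.1545
  green: (87 − 84.25)² / 84.25 = 0.0898
χ² = 0.0801 + 0.1545 + 0.0898 = 0.3244 ≈ 0.324

0.324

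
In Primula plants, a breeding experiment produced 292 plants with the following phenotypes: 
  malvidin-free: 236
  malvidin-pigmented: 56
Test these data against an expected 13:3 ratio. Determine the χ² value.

0.035

Under the 13:3 hypothesis (Σ ratio = 16, N = 292):
  malvidin-free: 292 × 13/16 = 237.25
  malvidin-pigmented: 292 × 3/16 = 54.75
χ² = Σ (O − E)² / E
  malvidin-free: (236 − 237.25)² / 237.25 = 0.0066
  malvidin-pigmented: (56 − 54.75)² / 54.75 = 0.0285
χ² = 0.0066 + 0.0285 = 0.0351 ≈ 0.035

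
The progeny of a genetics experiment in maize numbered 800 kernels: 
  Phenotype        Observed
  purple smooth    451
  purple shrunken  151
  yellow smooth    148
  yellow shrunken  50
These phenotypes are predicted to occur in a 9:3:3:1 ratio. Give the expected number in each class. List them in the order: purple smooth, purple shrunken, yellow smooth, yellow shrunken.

Expected counts for N = 800 under a 9:3:3:1 ratio (total parts = 16):
  purple smooth: 800 × 9/16 = 450
  purple shrunken: 800 × 3/16 = 150
  yellow smooth: 800 × 3/16 = 150
  yellow shrunken: 800 × 1/16 = 50

450, 150, 150, 50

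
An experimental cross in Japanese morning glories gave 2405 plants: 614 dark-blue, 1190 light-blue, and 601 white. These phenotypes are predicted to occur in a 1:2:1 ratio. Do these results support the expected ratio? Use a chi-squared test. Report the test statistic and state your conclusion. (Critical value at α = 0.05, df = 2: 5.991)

0.400; consistent

Expected counts for N = 2405 under a 1:2:1 ratio (total parts = 4):
  dark-blue: 2405 × 1/4 = 601.25
  light-blue: 2405 × 2/4 = 1202.5
  white: 2405 × 1/4 = 601.25
χ² = Σ (O − E)² / E
  dark-blue: (614 − 601.25)² / 601.25 = 0.2704
  light-blue: (1190 − 1202.5)² / 1202.5 = 0.1299
  white: (601 − 601.25)² / 601.25 = 0.0001
χ² = 0.2704 + 0.1299 + 0.0001 = 0.4004 ≈ 0.400
Degrees of freedom = 3 − 1 = 2; critical value at α = 0.05 is 5.991.
Since 0.400 < 5.991, we fail to reject the null hypothesis — the data are consistent with the 1:2:1 ratio.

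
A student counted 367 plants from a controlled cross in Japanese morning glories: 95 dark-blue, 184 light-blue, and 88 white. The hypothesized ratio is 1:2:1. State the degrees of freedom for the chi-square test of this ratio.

2

A goodness-of-fit test with 3 phenotype classes has df = 3 − 1 = 2.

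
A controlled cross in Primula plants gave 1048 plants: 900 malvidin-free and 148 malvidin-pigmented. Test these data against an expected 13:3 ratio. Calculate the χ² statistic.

Total ratio parts = 16. Expected numbers out of 1048:
  malvidin-free: 1048 × 13/16 = 851.5
  malvidin-pigmented: 1048 × 3/16 = 196.5
χ² = Σ (O − E)² / E
  malvidin-free: (900 − 851.5)² / 851.5 = 2.7625
  malvidin-pigmented: (148 − 196.5)² / 196.5 = 11.9707
χ² = 2.7625 + 11.9707 = 14.7332 ≈ 14.733

14.733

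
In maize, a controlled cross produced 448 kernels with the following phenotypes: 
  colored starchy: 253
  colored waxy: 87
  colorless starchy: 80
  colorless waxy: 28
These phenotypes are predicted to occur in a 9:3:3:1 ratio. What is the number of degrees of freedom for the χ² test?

3

A goodness-of-fit test with 4 phenotype classes has df = 4 − 1 = 3.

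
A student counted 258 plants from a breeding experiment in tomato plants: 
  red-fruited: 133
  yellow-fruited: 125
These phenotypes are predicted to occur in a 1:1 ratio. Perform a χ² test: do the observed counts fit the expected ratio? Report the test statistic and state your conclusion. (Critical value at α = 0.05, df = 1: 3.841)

0.248; consistent

Expected counts for N = 258 under a 1:1 ratio (total parts = 2):
  red-fruited: 258 × 1/2 = 129
  yellow-fruited: 258 × 1/2 = 129
χ² = Σ (O − E)² / E
  red-fruited: (133 − 129)² / 129 = 0.1240
  yellow-fruited: (125 − 129)² / 129 = 0.1240
χ² = 0.1240 + 0.1240 = 0.248
Degrees of freedom = 2 − 1 = 1; critical value at α = 0.05 is 3.841.
Since 0.248 < 3.841, we fail to reject the null hypothesis — the data are consistent with the 1:1 ratio.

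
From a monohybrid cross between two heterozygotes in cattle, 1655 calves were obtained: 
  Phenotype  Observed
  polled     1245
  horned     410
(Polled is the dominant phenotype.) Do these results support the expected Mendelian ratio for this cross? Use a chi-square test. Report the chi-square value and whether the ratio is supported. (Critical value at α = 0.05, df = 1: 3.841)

0.045; consistent

For a monohybrid cross between heterozygotes with complete dominance, the expected phenotypic ratio is 3:1.
The 3:1 ratio has 4 parts, so with N = 1655 the expected counts are:
  polled: 1655 × 3/4 = 1241.25
  horned: 1655 × 1/4 = 413.75
χ² = Σ (O − E)² / E
  polled: (1245 − 1241.25)² / 1241.25 = 0.0113
  horned: (410 − 413.75)² / 413.75 = 0.0340
χ² = 0.0113 + 0.0340 = 0.0453 ≈ 0.045
Degrees of freedom = 2 − 1 = 1; critical value at α = 0.05 is 3.841.
Since 0.045 < 3.841, we fail to reject the null hypothesis — the data are consistent with the 3:1 ratio.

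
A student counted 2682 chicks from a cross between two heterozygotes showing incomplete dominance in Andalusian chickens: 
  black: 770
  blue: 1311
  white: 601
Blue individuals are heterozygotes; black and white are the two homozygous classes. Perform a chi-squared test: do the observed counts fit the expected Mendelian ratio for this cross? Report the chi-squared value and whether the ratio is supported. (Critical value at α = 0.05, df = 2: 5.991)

With incomplete dominance, a heterozygote × heterozygote cross gives a 1:2:1 phenotypic ratio.
Under the 1:2:1 hypothesis (Σ ratio = 4, N = 2682):
  black: 2682 × 1/4 = 670.5
  blue: 2682 × 2/4 = 1341
  white: 2682 × 1/4 = 670.5
χ² = Σ (O − E)² / E
  black: (770 − 670.5)² / 670.5 = 14.7655
  blue: (1311 − 1341)² / 1341 = 0.6711
  white: (601 − 670.5)² / 670.5 = 7.2040
χ² = 14.7655 + 0.6711 + 7.2040 = 22.6406 ≈ 22.641
Degrees of freedom = 3 − 1 = 2; critical value at α = 0.05 is 5.991.
Since 22.641 > 5.991, we reject the null hypothesis — the data do not fit the 1:2:1 ratio.

22.641; not consistent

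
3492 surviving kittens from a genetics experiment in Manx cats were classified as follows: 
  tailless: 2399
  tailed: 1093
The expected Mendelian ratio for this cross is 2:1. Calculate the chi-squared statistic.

Under the 2:1 hypothesis (Σ ratio = 3, N = 3492):
  tailless: 3492 × 2/3 = 2328
  tailed: 3492 × 1/3 = 1164
χ² = Σ (O − E)² / E
  tailless: (2399 − 2328)² / 2328 = 2.1654
  tailed: (1093 − 1164)² / 1164 = 4.3308
χ² = 2.1654 + 4.3308 = 6.4962 ≈ 6.496

6.496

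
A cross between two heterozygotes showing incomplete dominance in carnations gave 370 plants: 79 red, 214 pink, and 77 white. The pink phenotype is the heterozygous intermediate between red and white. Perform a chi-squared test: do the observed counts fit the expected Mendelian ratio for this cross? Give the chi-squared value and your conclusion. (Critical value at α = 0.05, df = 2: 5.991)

With incomplete dominance, a heterozygote × heterozygote cross gives a 1:2:1 phenotypic ratio.
Expected counts for N = 370 under a 1:2:1 ratio (total parts = 4):
  red: 370 × 1/4 = 92.5
  pink: 370 × 2/4 = 185
  white: 370 × 1/4 = 92.5
χ² = Σ (O − E)² / E
  red: (79 − 92.5)² / 92.5 = 1.9703
  pink: (214 − 185)² / 185 = 4.5459
  white: (77 − 92.5)² / 92.5 = 2.5973
χ² = 1.9703 + 4.5459 + 2.5973 = 9.1135 ≈ 9.114
Degrees of freedom = 3 − 1 = 2; critical value at α = 0.05 is 5.991.
Since 9.114 > 5.991, we reject the null hypothesis — the data do not fit the 1:2:1 ratio.

9.114; not consistent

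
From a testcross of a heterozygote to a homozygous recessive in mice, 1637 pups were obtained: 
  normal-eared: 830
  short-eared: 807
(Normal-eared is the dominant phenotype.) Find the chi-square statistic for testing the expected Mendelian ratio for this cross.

0.323

A testcross of a heterozygote (Aa × aa) gives a 1:1 phenotypic ratio.
Under the 1:1 hypothesis (Σ ratio = 2, N = 1637):
  normal-eared: 1637 × 1/2 = 818.5
  short-eared: 1637 × 1/2 = 818.5
χ² = Σ (O − E)² / E
  normal-eared: (830 − 818.5)² / 818.5 = 0.1616
  short-eared: (807 − 818.5)² / 818.5 = 0.1616
χ² = 0.1616 + 0.1616 = 0.3232 ≈ 0.323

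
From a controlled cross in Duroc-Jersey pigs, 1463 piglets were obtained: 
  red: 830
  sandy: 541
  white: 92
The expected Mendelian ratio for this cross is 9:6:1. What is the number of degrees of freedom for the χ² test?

A goodness-of-fit test with 3 phenotype classes has df = 3 − 1 = 2.

2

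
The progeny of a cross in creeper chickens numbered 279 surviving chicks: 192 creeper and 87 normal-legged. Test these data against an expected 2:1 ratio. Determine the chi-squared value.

0.581

Total ratio parts = 3. Expected numbers out of 279:
  creeper: 279 × 2/3 = 186
  normal-legged: 279 × 1/3 = 93
χ² = Σ (O − E)² / E
  creeper: (192 − 186)² / 186 = 0.1935
  normal-legged: (87 − 93)² / 93 = 0.3871
χ² = 0.1935 + 0.3871 = 0.5806 ≈ 0.581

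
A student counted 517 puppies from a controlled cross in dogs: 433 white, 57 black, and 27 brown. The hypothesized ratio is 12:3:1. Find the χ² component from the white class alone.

5.281

Under the 12:3:1 hypothesis (Σ ratio = 16, N = 517):
  white: 517 × 12/16 = 387.75
  black: 517 × 3/16 = 96.9375
  brown: 517 × 1/16 = 32.3125
Contribution of white: (433 − 387.75)² / 387.75 = 5.2806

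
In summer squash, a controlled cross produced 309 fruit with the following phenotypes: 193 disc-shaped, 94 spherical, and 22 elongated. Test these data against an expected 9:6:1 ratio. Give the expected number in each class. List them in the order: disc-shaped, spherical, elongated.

The 9:6:1 ratio has 16 parts, so with N = 309 the expected counts are:
  disc-shaped: 309 × 9/16 = 173.8125
  spherical: 309 × 6/16 = 115.875
  elongated: 309 × 1/16 = 19.3125

173.8125, 115.875, 19.3125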